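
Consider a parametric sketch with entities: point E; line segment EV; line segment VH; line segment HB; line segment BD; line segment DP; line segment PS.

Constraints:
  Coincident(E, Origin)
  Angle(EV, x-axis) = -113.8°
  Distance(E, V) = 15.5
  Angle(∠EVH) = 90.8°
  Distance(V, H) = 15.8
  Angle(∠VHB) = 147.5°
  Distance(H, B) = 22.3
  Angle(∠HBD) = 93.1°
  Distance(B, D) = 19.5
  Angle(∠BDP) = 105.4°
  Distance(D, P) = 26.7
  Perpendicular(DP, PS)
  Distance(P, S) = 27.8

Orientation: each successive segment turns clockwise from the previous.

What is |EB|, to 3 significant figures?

35.0

E is at the origin; EV runs at -113.8° with length 15.5, so V = (-6.25, -14.2). ∠EVH = 90.8° gives VH at 157° from the x-axis; with |VH| = 15.8, H = (-20.8, -8.01). ∠VHB = 147.5° gives HB at 124° from the x-axis; with |HB| = 22.3, B = (-33.4, 10.4). Then |EB| = |B − E| = 35.0.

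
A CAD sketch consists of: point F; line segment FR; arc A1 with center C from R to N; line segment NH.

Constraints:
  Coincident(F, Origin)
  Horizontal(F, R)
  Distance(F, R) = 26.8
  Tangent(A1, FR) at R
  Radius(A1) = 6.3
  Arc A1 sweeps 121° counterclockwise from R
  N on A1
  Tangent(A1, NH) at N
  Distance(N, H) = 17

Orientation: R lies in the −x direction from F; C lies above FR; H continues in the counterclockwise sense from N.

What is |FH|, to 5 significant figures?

38.613

F is at the origin; FR is horizontal with |FR| = 26.8 and R on the −x side, so R = (-26.800, 0.0000). Since A1 is tangent to FR there, CR ⟂ FR, so C = R + (0, 6.3) = (-26.800, 6.3000). On A1, R sits at bearing -90° from C; a 121° counterclockwise sweep puts N at bearing 31°, so N = C + 6.3·(cos 31°, sin 31°) = (-21.400, 9.5447). The tangent condition forces CN to be normal to NH, so NH runs along (−sin 31°, cos 31°); with |NH| = 17.0, H = (-30.155, 24.117). Then |FH| = |H − F| = 38.613.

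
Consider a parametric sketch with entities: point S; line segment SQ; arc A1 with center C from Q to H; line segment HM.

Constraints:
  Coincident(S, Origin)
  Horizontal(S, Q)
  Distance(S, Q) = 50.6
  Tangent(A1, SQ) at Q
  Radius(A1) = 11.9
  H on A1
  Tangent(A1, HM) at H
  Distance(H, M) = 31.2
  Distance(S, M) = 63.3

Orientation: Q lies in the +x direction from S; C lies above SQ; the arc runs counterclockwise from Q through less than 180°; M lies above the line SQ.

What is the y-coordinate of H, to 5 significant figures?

18.025

Checks: S.y = 0.00, Q.y = 0.00 ✓; |CH| = 11.90 ✓; ∠(CH, HM) = 90.00° ✓; |HM| = 31.20 ✓; |SM| = 63.30 ✓.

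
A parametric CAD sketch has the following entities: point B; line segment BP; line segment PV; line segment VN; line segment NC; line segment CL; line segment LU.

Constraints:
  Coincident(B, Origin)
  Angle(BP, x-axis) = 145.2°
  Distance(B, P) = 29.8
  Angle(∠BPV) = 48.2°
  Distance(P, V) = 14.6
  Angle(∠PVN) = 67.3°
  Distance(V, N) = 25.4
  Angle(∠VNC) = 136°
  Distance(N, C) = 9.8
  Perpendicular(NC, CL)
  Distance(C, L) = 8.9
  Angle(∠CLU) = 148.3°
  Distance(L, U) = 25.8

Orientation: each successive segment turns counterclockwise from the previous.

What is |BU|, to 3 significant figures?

37.2

NC is perpendicular to CL, so CL runs at 164°; with |CL| = 8.9, L = (-6.42, 27.0). ∠CLU = 148.3° gives LU at -165° from the x-axis; with |LU| = 25.8, U = (-31.3, 20.2). Then |BU| = |U − B| = 37.2.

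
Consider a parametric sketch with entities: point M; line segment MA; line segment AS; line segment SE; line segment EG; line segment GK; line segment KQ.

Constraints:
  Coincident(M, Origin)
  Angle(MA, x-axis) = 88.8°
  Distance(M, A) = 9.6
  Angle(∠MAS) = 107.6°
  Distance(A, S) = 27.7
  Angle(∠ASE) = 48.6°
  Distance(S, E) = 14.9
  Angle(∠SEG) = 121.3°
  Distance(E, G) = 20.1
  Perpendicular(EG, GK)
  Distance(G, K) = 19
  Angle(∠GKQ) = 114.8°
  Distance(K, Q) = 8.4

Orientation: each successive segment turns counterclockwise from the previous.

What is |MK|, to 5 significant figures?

20.655

∠SEG = 121.3° gives EG at -8.7000° from the x-axis; with |EG| = 20.1, G = (-0.42641, 1.7285). The perpendicularity gives GK at right angles to EG, so GK runs at 81.300°; with |GK| = 19.0, K = (2.4475, 20.510). Then |MK| = |K − M| = 20.655.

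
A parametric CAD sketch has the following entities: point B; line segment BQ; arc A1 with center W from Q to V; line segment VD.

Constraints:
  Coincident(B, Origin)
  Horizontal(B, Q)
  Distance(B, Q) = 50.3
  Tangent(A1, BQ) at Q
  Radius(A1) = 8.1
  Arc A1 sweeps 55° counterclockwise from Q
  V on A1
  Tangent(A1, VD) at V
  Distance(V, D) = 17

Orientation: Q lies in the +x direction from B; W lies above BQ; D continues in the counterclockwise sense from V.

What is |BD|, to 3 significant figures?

68.9

On A1, Q sits at bearing -90° from W; a 55° counterclockwise sweep puts V at bearing -35°, so V = W + 8.1·(cos -35°, sin -35°) = (56.9, 3.45). Tangency of A1 to VD means the radius WV is perpendicular to VD, so VD runs along (−sin -35°, cos -35°); with |VD| = 17.0, D = (66.7, 17.4). Then |BD| = |D − B| = 68.9.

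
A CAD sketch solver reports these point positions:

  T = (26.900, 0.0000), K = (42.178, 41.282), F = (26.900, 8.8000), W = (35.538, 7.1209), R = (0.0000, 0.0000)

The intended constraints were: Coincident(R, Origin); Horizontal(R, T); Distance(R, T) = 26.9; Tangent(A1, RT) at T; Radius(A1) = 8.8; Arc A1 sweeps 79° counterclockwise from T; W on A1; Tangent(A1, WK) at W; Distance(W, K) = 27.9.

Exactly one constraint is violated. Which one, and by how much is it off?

Distance(W, K) = 27.9 — off by 6.90.

R = (0.00, 0.00) ✓; R.y = 0.00, T.y = 0.00 ✓; |RT| = 26.90 ✓; ∠(FT, TR) = 90.00° ✓; |FT| = 8.800 ✓; bearing(F→W) − bearing(F→T) = 79.00° ✓; |FW| = 8.800 ✓; ∠(FW, WK) = 90.00° ✓; |WK| = 34.80 ✗.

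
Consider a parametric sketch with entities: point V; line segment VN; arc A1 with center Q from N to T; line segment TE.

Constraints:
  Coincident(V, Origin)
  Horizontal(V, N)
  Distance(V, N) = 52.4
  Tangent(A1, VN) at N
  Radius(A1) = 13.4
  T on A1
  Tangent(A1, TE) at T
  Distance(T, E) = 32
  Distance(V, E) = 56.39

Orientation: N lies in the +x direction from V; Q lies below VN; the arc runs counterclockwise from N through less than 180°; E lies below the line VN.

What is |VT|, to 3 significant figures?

40.9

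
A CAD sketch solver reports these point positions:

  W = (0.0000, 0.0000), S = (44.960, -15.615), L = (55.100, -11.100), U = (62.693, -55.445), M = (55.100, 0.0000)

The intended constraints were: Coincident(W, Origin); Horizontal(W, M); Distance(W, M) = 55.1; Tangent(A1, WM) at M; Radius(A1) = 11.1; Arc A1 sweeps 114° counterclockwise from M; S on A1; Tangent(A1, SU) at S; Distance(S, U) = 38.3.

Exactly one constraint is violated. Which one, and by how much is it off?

Distance(S, U) = 38.3 — off by 5.30.

W = (0.00, 0.00) ✓; W.y = 0.00, M.y = 0.00 ✓; |WM| = 55.10 ✓; ∠(LM, MW) = 90.00° ✓; |LM| = 11.10 ✓; bearing(L→S) − bearing(L→M) = 114.0° ✓; |LS| = 11.10 ✓; ∠(LS, SU) = 90.00° ✓; |SU| = 43.60 ✗.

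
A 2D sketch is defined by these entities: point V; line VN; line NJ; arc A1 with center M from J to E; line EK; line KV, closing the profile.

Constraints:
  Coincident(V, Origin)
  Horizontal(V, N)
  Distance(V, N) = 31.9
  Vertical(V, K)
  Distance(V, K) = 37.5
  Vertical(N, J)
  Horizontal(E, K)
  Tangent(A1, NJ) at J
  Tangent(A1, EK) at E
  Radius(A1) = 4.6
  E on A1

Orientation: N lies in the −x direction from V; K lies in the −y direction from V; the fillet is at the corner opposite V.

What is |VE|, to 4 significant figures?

46.38

V is at the origin; VN is horizontal with |VN| = 31.9 and N on the −x side, so N = (-31.90, 0.000). V and K share the same x with |VK| = 37.5 and K on the −y side, so K = (0.000, -37.50). The virtual corner opposite V is at (-31.90, -37.50). The tangent condition forces MJ to be normal to NJ and A1 meets EK tangentially, so ME is at right angles to EK, with radius 4.6, so the center M sits 4.6 in from both sides at M = (-27.30, -32.90). That places the tangent points at J = (-31.90, -32.90) on NJ and E = (-27.30, -37.50) on EK. Then |VE| = |E − V| = 46.38.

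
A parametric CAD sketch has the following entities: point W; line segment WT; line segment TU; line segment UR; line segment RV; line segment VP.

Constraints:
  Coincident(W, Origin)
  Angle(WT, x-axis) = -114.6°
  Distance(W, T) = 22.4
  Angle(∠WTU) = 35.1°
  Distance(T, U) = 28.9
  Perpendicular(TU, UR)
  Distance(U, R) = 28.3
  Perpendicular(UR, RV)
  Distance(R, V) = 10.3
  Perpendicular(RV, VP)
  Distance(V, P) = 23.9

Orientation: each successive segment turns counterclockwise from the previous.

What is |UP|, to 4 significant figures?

11.20

The perpendicularity gives RV at right angles to UR, so RV runs at -149.7°; with |RV| = 10.3, V = (-7.544, 13.45). RV is perpendicular to VP, so VP runs at -59.70°; with |VP| = 23.9, P = (4.515, -7.184). Then |UP| = |P − U| = 11.20.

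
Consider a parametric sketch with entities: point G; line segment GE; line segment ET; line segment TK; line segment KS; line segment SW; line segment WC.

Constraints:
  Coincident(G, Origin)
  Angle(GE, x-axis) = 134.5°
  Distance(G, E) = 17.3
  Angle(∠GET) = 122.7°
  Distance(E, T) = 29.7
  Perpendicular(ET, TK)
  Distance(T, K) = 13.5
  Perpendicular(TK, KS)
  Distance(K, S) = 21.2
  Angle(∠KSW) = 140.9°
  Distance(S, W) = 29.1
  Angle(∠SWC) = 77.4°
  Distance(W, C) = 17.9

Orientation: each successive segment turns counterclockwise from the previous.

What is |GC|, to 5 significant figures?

31.894

G is at the origin; GE runs at 134.5° with length 17.3, so E = (-12.126, 12.339). ∠GET = 122.7° gives ET at -168.20° from the x-axis; with |ET| = 29.7, T = (-41.198, 6.2657). The perpendicularity gives TK at right angles to ET, so TK runs at -78.200°; with |TK| = 13.5, K = (-38.437, -6.9490). TK ⟂ KS, so KS runs at 11.800°; with |KS| = 21.2, S = (-17.685, -2.6137). ∠KSW = 140.9° gives SW at 50.900° from the x-axis; with |SW| = 29.1, W = (0.66726, 19.969). ∠SWC = 77.4° gives WC at 153.50° from the x-axis; with |WC| = 17.9, C = (-15.352, 27.956). Then |GC| = |C − G| = 31.894.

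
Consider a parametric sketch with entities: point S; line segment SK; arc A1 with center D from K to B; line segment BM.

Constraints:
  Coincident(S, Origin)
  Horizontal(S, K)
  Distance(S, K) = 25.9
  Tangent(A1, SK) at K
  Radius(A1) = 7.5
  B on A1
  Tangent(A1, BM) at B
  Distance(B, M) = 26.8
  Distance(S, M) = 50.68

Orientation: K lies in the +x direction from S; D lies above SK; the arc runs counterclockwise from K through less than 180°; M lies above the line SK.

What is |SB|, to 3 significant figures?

33.7

Checks: |DB| = 7.500 ✓; ∠(DB, BM) = 90.00° ✓; |BM| = 26.80 ✓; |SM| = 50.68 ✓.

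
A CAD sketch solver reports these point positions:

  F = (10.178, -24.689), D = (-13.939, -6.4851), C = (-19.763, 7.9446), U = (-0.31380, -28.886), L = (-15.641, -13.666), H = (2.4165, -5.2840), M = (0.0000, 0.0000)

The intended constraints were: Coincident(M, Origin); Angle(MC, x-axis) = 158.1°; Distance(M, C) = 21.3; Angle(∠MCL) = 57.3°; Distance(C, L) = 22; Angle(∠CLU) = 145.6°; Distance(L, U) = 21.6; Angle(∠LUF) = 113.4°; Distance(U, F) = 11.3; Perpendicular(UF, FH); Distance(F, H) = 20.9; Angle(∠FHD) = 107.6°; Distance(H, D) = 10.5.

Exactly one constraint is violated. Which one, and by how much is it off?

Distance(H, D) = 10.5 — off by 5.90.

M = (0.00, 0.00) ✓; MC at 158.1° ✓; |MC| = 21.30 ✓; ∠MCL = 57.30° ✓; |CL| = 22.00 ✓; ∠CLU = 145.6° ✓; |LU| = 21.60 ✓; ∠LUF = 113.4° ✓; |UF| = 11.30 ✓; ∠(UF, FH) = 90.00° ✓; |FH| = 20.90 ✓; ∠FHD = 107.6° ✓; |HD| = 16.40 ✗.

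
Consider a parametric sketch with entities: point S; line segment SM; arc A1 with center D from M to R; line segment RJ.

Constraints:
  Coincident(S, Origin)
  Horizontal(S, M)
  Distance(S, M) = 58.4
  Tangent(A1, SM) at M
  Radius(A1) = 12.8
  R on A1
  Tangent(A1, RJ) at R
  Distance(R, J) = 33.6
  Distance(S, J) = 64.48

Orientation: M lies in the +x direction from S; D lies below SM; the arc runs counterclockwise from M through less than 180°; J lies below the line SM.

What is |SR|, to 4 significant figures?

47.30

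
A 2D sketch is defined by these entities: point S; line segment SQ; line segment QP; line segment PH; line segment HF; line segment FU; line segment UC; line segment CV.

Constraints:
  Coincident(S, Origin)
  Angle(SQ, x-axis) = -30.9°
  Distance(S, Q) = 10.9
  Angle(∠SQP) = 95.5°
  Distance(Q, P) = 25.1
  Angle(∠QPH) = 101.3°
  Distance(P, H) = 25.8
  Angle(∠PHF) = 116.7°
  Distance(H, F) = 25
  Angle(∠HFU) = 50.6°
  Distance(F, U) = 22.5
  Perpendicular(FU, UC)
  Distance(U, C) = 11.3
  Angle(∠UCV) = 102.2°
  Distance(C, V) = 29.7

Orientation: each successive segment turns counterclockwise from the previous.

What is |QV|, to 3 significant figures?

55.2

S is at the origin; SQ runs at -30.9° with length 10.9, so Q = (9.35, -5.60). ∠SQP = 95.5° gives QP at 53.6° from the x-axis; with |QP| = 25.1, P = (24.2, 14.6). ∠QPH = 101.3° gives PH at 132° from the x-axis; with |PH| = 25.8, H = (6.88, 33.7). ∠PHF = 116.7° gives HF at -164° from the x-axis; with |HF| = 25.0, F = (-17.2, 27.0). ∠HFU = 50.6° gives FU at -35.0° from the x-axis; with |FU| = 22.5, U = (1.24, 14.1). The perpendicularity gives UC at right angles to FU, so UC runs at 55.0°; with |UC| = 11.3, C = (7.72, 23.3). ∠UCV = 102.2° gives CV at 133° from the x-axis; with |CV| = 29.7, V = (-12.5, 45.1). Then |QV| = |V − Q| = 55.2.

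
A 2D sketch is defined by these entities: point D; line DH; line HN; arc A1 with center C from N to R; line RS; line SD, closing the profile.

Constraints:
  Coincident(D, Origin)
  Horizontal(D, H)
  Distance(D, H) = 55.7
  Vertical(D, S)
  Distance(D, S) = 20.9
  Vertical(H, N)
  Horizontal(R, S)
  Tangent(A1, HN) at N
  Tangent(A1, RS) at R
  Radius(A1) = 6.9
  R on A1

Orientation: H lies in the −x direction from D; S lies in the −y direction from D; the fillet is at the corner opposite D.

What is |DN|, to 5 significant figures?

57.432

D is at the origin; DH is horizontal with |DH| = 55.7 and H on the −x side, so H = (-55.700, 0.0000). D and S share the same x with |DS| = 20.9 and S on the −y side, so S = (0.0000, -20.900). The virtual corner opposite D is at (-55.700, -20.900). Since A1 is tangent to HN there, CN ⟂ HN and A1 meets RS tangentially, so CR is at right angles to RS, with radius 6.9, so the center C sits 6.9 in from both sides at C = (-48.800, -14.000). That places the tangent points at N = (-55.700, -14.000) on HN and R = (-48.800, -20.900) on RS. Then |DN| = |N − D| = 57.432.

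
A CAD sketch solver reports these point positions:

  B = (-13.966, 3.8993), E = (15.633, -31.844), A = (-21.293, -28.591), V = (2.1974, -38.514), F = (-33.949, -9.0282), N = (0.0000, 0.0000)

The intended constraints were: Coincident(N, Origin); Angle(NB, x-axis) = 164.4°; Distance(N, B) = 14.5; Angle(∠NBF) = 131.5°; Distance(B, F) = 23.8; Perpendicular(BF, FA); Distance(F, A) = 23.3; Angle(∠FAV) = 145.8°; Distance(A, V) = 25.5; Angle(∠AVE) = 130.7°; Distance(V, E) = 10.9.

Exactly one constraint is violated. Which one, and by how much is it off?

Distance(V, E) = 10.9 — off by 4.10.

N = (0.00, 0.00) ✓; NB at 164.4° ✓; |NB| = 14.50 ✓; ∠NBF = 131.5° ✓; |BF| = 23.80 ✓; ∠(BF, FA) = 90.00° ✓; |FA| = 23.30 ✓; ∠FAV = 145.8° ✓; |AV| = 25.50 ✓; ∠AVE = 130.7° ✓; |VE| = 15.00 ✗.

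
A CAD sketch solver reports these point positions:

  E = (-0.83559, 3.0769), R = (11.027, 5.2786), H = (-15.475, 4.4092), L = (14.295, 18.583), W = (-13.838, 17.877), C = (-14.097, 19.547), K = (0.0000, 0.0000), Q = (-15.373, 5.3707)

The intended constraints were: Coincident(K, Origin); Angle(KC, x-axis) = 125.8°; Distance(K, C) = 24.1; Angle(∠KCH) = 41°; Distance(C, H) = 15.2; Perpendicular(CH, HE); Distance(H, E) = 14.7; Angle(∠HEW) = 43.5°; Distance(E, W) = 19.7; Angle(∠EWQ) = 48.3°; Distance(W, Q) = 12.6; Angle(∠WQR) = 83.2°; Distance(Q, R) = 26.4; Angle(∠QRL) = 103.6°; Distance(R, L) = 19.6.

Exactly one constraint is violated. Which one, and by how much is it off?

Distance(R, L) = 19.6 — off by 5.90.

K = (0.00, 0.00) ✓; KC at 125.8° ✓; |KC| = 24.10 ✓; ∠KCH = 41.00° ✓; |CH| = 15.20 ✓; ∠(CH, HE) = 90.00° ✓; |HE| = 14.70 ✓; ∠HEW = 43.50° ✓; |EW| = 19.70 ✓; ∠EWQ = 48.30° ✓; |WQ| = 12.60 ✓; ∠WQR = 83.20° ✓; |QR| = 26.40 ✓; ∠QRL = 103.6° ✓; |RL| = 13.70 ✗.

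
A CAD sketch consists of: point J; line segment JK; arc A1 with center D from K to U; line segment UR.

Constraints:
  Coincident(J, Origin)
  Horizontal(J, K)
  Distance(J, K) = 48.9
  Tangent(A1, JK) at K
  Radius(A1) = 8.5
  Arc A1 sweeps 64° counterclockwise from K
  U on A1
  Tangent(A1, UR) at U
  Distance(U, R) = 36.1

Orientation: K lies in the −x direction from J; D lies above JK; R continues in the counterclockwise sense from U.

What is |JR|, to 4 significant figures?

45.08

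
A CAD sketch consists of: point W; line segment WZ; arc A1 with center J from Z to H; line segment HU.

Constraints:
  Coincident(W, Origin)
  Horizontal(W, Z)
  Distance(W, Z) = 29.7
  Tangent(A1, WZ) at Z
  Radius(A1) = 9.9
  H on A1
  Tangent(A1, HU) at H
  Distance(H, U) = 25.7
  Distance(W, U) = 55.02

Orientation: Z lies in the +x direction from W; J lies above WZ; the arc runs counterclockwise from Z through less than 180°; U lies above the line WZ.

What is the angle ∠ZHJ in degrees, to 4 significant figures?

49.43°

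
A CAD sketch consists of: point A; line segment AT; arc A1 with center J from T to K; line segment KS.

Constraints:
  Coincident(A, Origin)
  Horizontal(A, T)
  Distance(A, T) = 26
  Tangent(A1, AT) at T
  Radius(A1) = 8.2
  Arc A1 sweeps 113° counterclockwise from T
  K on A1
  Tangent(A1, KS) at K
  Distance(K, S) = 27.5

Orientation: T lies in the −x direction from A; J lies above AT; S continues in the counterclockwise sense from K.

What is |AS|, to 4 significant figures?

46.91

A is at the origin; A and T share the same y with |AT| = 26.0 and T on the −x side, so T = (-26.00, 0.000). A1 meets AT tangentially, so JT is at right angles to AT, so J = T + (0, 8.2) = (-26.00, 8.200). On A1, T sits at bearing -90° from J; a 113° counterclockwise sweep puts K at bearing 23°, so K = J + 8.2·(cos 23°, sin 23°) = (-18.45, 11.40). The tangent condition forces JK to be normal to KS, so KS runs along (−sin 23°, cos 23°); with |KS| = 27.5, S = (-29.20, 36.72). Then |AS| = |S − A| = 46.91.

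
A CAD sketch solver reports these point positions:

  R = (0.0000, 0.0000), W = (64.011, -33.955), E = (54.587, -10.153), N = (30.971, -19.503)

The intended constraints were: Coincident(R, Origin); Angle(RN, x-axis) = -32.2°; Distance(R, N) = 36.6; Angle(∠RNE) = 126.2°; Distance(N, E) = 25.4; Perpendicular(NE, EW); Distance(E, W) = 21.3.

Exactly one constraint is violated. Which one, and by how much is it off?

Distance(E, W) = 21.3 — off by 4.30.

R = (0.00, 0.00) ✓; RN at -32.20° ✓; |RN| = 36.60 ✓; ∠RNE = 126.2° ✓; |NE| = 25.40 ✓; ∠(NE, EW) = 90.00° ✓; |EW| = 25.60 ✗.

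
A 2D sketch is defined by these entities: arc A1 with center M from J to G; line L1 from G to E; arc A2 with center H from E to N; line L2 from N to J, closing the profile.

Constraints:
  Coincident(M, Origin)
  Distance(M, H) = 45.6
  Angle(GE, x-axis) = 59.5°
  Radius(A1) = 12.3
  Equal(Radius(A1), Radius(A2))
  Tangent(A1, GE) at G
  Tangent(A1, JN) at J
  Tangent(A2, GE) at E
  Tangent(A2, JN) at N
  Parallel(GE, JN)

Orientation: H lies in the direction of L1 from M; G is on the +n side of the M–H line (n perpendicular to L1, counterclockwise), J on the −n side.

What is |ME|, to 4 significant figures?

47.23

The slot axis is L1's direction at 59.5°, so u = (cos 59.5°, sin 59.5°) = (0.5075, 0.8616) and n = (−sin 59.5°, cos 59.5°) = (-0.8616, 0.5075). M is at the origin and H lies 45.6 along u from M, so H = 45.6·u = (23.14, 39.29). Tangency of A1 to both parallel lines with radius 12.3 puts G and J at M ± 12.3·n: G = (-10.60, 6.243), J = (10.60, -6.243). Equal radii place E and N the same way about H: E = H + 12.3·n = (12.55, 45.53), N = H − 12.3·n = (33.74, 33.05). Then |ME| = |E − M| = 47.23.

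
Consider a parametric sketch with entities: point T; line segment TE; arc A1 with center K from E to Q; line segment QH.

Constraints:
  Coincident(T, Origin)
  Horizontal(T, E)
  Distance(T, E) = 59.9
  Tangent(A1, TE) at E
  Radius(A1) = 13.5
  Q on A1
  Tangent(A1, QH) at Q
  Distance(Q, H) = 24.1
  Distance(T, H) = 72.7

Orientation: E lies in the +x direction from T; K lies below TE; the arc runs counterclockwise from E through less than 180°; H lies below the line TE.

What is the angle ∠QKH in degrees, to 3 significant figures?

60.7°

Checks: T.y = 0.00, E.y = 0.00 ✓; |KQ| = 13.50 ✓; ∠(KQ, QH) = 90.00° ✓; |QH| = 24.10 ✓; |TH| = 72.70 ✓.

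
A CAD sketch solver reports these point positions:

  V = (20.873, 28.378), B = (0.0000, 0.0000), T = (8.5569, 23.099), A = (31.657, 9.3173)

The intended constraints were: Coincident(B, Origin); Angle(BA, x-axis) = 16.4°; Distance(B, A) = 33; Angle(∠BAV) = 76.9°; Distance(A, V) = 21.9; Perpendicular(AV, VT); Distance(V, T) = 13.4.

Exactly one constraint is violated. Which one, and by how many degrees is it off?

Perpendicular(AV, VT) — off by 6.30°.

B = (0.00, 0.00) ✓; BA at 16.40° ✓; |BA| = 33.00 ✓; ∠BAV = 76.90° ✓; |AV| = 21.90 ✓; ∠(AV, VT) = 83.70° ✗; |VT| = 13.40 ✓.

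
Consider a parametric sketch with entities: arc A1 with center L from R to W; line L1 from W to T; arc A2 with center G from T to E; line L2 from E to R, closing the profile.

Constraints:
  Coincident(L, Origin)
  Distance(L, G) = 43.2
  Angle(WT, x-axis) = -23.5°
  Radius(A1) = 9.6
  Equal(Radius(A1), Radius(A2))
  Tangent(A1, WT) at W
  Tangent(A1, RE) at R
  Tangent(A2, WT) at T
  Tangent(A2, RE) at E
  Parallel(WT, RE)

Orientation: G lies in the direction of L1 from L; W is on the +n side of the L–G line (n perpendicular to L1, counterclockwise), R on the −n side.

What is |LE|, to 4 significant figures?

44.25

The slot axis is L1's direction at -23.5°, so u = (cos -23.5°, sin -23.5°) = (0.9171, -0.3987) and n = (−sin -23.5°, cos -23.5°) = (0.3987, 0.9171). L is at the origin and G lies 43.2 along u from L, so G = 43.2·u = (39.62, -17.23). Tangency of A1 to both parallel lines with radius 9.6 puts W and R at L ± 9.6·n: W = (3.828, 8.804), R = (-3.828, -8.804). Equal radii place T and E the same way about G: T = G + 9.6·n = (43.44, -8.422), E = G − 9.6·n = (35.79, -26.03). Then |LE| = |E − L| = 44.25.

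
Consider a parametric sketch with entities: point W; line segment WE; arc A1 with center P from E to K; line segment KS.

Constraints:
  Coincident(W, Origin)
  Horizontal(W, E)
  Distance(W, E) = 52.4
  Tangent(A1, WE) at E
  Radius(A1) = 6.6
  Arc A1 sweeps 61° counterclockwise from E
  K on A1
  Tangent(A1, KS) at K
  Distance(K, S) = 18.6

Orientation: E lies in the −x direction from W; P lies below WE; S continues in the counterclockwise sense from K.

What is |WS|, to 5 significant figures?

70.009

On A1, E sits at bearing 90° from P; a 61° counterclockwise sweep puts K at bearing 151°, so K = P + 6.6·(cos 151°, sin 151°) = (-58.172, -3.4003). A1 meets KS tangentially, so PK is at right angles to KS, so KS runs along (−sin 151°, cos 151°); with |KS| = 18.6, S = (-67.190, -19.668). Then |WS| = |S − W| = 70.009.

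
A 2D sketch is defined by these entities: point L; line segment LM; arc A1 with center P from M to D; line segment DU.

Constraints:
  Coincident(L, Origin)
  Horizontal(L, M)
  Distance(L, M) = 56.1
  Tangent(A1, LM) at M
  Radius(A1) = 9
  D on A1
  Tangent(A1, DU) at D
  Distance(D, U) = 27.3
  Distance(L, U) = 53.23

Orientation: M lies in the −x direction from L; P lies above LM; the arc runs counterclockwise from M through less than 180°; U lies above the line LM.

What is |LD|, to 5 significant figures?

47.840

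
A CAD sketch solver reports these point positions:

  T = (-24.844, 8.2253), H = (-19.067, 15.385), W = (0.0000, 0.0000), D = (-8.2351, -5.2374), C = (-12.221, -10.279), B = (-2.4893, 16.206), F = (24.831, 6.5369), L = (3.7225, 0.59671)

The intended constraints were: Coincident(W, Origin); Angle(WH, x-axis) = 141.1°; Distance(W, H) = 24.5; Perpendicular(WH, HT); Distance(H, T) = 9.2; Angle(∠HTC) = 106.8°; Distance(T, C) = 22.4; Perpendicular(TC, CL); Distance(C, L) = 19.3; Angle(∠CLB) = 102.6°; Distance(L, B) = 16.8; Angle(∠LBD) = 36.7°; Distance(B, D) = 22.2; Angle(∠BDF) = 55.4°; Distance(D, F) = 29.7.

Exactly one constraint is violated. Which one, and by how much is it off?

Distance(D, F) = 29.7 — off by 5.40.

W = (0.00, 0.00) ✓; WH at 141.1° ✓; |WH| = 24.50 ✓; ∠(WH, HT) = 90.00° ✓; |HT| = 9.200 ✓; ∠HTC = 106.8° ✓; |TC| = 22.40 ✓; ∠(TC, CL) = 90.00° ✓; |CL| = 19.30 ✓; ∠CLB = 102.6° ✓; |LB| = 16.80 ✓; ∠LBD = 36.70° ✓; |BD| = 22.20 ✓; ∠BDF = 55.40° ✓; |DF| = 35.10 ✗.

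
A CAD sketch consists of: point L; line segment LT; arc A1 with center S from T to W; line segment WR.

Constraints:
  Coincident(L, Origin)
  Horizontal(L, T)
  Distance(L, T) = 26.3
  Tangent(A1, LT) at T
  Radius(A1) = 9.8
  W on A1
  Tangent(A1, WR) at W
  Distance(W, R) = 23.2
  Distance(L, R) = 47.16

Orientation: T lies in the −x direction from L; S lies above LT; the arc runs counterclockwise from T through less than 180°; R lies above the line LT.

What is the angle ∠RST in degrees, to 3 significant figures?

166°

L is at the origin; LT is horizontal with |LT| = 26.3 and T on the −x side, so T = (-26.3, 0.00). The tangent condition forces ST to be normal to LT, so S = T + (0, 9.8) = (-26.3, 9.80). Since SW ⟂ WR (tangency), |SR| = √(9.8² + 23.2²) = 25.2 regardless of where W sits on A1. So R lies on both circle(L, 47.16) and circle(S, 25.2); the above-LT intersection is R = (-32.4, 34.2). W is the foot of the tangent from R: W = (-18.5, 15.7).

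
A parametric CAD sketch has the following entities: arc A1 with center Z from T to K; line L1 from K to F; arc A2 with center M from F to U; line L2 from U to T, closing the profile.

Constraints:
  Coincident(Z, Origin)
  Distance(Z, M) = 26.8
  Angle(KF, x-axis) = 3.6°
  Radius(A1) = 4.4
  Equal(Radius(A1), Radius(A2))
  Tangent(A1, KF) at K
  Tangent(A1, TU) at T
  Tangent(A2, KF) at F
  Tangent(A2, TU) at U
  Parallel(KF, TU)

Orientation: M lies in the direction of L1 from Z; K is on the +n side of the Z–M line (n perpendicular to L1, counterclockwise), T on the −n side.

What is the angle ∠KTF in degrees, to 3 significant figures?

71.8°

The slot axis is L1's direction at 3.6°, so u = (cos 3.6°, sin 3.6°) = (0.998, 0.0628) and n = (−sin 3.6°, cos 3.6°) = (-0.0628, 0.998). Z is at the origin and M lies 26.8 along u from Z, so M = 26.8·u = (26.7, 1.68). Tangency of A1 to both parallel lines with radius 4.4 puts K and T at Z ± 4.4·n: K = (-0.276, 4.39), T = (0.276, -4.39). Equal radii place F and U the same way about M: F = M + 4.4·n = (26.5, 6.07), U = M − 4.4·n = (27.0, -2.71). Then cos ∠KTF = TK·TF / (|TK||TF|), giving 71.8°.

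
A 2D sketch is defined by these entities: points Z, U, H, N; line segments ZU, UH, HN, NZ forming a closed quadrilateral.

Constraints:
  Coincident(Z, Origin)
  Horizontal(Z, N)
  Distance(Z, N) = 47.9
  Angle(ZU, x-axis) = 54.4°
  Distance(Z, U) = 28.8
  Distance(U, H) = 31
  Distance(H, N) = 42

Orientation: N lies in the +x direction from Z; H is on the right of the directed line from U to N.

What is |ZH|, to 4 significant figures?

8.535

Z is at the origin; Z and N share the same y with |ZN| = 47.9 and N in +x, so N = (47.9, 0). ZU runs at 54.4° with |ZU| = 28.8, so U = (16.77, 23.42). H is determined by |UH| = 31.0 and |HN| = 42.0 together: it lies at the intersection of circle(U, 31.0) and circle(N, 42.0). With |UN| = 38.96, the foot of the radical line on UN is 9.173 from U and the perpendicular offset is √(31.0² − 9.173²) = 29.61. Taking the right-of-UN solution: H = (6.297, -5.762).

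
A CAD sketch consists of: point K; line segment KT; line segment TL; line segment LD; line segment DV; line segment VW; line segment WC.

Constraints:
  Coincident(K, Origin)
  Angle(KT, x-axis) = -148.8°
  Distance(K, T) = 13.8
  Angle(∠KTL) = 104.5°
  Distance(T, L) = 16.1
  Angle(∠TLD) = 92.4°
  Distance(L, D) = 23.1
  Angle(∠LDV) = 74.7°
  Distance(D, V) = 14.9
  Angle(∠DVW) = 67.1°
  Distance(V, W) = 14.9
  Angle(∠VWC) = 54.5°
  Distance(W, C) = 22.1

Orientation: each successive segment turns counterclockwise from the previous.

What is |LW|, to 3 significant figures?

9.07

∠LDV = 74.7° gives DV at 120° from the x-axis; with |DV| = 14.9, V = (7.85, -3.91). ∠DVW = 67.1° gives VW at -128° from the x-axis; with |VW| = 14.9, W = (-1.22, -15.7). Then |LW| = |W − L| = 9.07.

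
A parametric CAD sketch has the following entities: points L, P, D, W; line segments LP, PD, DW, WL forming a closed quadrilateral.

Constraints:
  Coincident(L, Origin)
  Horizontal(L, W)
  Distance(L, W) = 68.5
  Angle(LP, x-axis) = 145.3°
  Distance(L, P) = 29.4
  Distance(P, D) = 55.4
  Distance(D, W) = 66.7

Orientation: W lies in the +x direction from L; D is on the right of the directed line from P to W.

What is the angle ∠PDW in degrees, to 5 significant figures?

100.53°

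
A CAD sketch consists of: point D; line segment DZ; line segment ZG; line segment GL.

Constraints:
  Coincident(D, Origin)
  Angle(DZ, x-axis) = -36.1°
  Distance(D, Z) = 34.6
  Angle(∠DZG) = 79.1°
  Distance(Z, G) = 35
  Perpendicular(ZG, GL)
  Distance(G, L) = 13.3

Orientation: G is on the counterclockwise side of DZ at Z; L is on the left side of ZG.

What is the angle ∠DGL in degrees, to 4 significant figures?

39.95°

D is at the origin; DZ runs at -36.1° with length 34.6, so Z = 34.6·(cos -36.1°, sin -36.1°) = (27.96, -20.39). ∠DZG = 79.1°, so ZG runs at -36.1° + (180° − 79.1°) = 64.80° from the x-axis; with |ZG| = 35.0, G = Z + 35.0·(cos 64.80°, sin 64.80°) = (42.86, 11.28). The perpendicularity gives GL at right angles to ZG; with |GL| = 13.3 on the left of ZG, L = G + 13.3·(-0.9048, 0.4258) = (30.82, 16.95). Then cos ∠DGL = GD·GL / (|GD||GL|), giving 39.95°.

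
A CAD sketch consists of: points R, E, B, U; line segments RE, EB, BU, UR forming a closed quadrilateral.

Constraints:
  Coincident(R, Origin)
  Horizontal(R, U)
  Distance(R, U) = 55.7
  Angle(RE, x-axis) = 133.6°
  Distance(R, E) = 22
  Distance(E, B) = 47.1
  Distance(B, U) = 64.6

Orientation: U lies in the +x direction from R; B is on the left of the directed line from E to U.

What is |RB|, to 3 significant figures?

53.6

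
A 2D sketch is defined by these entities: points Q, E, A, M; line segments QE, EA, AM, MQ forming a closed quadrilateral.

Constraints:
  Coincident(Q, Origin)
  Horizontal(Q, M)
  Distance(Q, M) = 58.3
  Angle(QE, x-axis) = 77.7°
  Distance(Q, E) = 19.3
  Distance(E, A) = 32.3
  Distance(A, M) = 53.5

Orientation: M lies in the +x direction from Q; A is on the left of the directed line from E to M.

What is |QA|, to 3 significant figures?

49.9

Checks: QE at 77.70° ✓; |EA| = 32.30 ✓; |AM| = 53.50 ✓.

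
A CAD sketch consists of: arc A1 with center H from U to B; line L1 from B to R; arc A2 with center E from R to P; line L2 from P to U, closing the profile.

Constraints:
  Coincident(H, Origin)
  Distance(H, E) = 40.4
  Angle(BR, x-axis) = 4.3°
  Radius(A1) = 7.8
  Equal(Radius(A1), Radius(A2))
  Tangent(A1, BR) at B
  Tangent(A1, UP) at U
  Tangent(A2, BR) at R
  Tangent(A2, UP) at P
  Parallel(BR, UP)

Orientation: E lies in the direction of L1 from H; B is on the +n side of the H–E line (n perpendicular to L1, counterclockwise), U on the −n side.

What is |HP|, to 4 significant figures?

41.15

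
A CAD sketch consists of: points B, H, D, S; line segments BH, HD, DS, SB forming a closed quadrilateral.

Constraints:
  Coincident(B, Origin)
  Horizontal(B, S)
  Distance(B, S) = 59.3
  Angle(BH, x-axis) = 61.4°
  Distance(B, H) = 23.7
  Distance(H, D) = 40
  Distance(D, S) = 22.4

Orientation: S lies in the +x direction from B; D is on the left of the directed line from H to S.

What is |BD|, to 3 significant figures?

55.5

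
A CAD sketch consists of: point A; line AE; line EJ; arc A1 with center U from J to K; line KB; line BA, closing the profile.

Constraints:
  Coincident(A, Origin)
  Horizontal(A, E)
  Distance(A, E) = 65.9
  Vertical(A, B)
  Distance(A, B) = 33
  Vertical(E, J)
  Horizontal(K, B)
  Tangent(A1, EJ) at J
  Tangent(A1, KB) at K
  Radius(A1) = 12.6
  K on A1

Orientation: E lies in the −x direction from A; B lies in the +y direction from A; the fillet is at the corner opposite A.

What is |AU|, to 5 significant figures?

57.071

A is at the origin; A and E share the same y with |AE| = 65.9 and E on the −x side, so E = (-65.900, 0.0000). AB is vertical with |AB| = 33.0 and B on the +y side, so B = (0.0000, 33.000). The virtual corner opposite A is at (-65.900, 33.000). A1 meets EJ tangentially, so UJ is at right angles to EJ and tangency of A1 to KB means the radius UK is perpendicular to KB, with radius 12.6, so the center U sits 12.6 in from both sides at U = (-53.300, 20.400). Then |AU| = |U − A| = 57.071.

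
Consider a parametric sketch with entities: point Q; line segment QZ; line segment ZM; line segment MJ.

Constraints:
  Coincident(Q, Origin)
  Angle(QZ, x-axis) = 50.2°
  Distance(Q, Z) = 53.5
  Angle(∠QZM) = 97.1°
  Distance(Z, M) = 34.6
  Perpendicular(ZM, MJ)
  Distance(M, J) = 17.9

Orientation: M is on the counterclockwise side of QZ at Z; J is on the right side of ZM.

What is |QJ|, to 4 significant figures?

82.09

Q is at the origin; QZ runs at 50.2° with length 53.5, so Z = 53.5·(cos 50.2°, sin 50.2°) = (34.25, 41.10). ∠QZM = 97.1°, so ZM runs at 50.2° + (180° − 97.1°) = 133.1° from the x-axis; with |ZM| = 34.6, M = Z + 34.6·(cos 133.1°, sin 133.1°) = (10.60, 66.37). ZM ⟂ MJ; with |MJ| = 17.9 on the right of ZM, J = M + 17.9·(0.7302, 0.6833) = (23.67, 78.60). Then |QJ| = |J − Q| = 82.09.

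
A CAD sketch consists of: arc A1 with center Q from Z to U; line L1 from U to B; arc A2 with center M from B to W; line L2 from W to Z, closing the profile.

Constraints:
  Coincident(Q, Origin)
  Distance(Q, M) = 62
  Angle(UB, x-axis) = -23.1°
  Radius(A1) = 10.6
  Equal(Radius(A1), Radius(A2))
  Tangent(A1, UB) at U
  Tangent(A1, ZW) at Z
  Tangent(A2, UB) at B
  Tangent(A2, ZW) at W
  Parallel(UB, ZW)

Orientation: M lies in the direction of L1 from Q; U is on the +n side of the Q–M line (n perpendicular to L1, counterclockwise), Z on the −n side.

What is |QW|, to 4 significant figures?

62.90

Tangency of A1 to both parallel lines with radius 10.6 puts U and Z at Q ± 10.6·n: U = (4.159, 9.750), Z = (-4.159, -9.750). Equal radii place B and W the same way about M: B = M + 10.6·n = (61.19, -14.57), W = M − 10.6·n = (52.87, -34.08). Then |QW| = |W − Q| = 62.90.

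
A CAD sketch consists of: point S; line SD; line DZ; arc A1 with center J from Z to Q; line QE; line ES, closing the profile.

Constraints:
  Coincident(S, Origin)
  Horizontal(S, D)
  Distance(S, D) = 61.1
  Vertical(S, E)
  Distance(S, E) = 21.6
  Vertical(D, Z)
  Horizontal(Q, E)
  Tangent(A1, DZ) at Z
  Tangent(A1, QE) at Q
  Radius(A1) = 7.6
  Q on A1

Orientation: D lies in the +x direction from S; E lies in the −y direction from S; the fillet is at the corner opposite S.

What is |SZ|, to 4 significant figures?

62.68

S is at the origin; SD is horizontal with |SD| = 61.1 and D on the +x side, so D = (61.10, 0.000). SE is vertical with |SE| = 21.6 and E on the −y side, so E = (0.000, -21.60). The virtual corner opposite S is at (61.10, -21.60). Since A1 is tangent to DZ there, JZ ⟂ DZ and since A1 is tangent to QE there, JQ ⟂ QE, with radius 7.6, so the center J sits 7.6 in from both sides at J = (53.50, -14.00). That places the tangent points at Z = (61.10, -14.00) on DZ and Q = (53.50, -21.60) on QE. Then |SZ| = |Z − S| = 62.68.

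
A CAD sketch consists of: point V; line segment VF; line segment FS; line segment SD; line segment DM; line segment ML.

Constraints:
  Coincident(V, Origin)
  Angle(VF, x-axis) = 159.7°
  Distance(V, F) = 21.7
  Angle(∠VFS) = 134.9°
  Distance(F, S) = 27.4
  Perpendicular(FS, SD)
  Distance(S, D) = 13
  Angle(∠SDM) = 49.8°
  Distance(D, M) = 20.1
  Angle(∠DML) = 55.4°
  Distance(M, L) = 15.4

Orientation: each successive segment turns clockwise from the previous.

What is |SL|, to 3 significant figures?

4.04

V is at the origin; VF runs at 159.7° with length 21.7, so F = (-20.4, 7.53). ∠VFS = 134.9° gives FS at 115° from the x-axis; with |FS| = 27.4, S = (-31.8, 32.4). FS ⟂ SD, so SD runs at 24.6°; with |SD| = 13.0, D = (-19.9, 37.9). ∠SDM = 49.8° gives DM at -106° from the x-axis; with |DM| = 20.1, M = (-25.3, 18.5). ∠DML = 55.4° gives ML at 130° from the x-axis; with |ML| = 15.4, L = (-35.2, 30.3). Then |SL| = |L − S| = 4.04.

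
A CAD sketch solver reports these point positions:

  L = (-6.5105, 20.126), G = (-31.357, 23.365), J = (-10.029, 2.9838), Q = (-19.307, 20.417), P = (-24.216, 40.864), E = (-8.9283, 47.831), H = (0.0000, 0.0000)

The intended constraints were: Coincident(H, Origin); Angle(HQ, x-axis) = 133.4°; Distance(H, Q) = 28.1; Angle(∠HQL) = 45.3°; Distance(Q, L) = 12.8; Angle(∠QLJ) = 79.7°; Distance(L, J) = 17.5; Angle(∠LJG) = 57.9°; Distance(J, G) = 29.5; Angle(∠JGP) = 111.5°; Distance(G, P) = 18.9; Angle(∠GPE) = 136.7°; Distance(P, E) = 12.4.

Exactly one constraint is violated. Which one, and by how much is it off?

Distance(P, E) = 12.4 — off by 4.40.

H = (0.00, 0.00) ✓; HQ at 133.4° ✓; |HQ| = 28.10 ✓; ∠HQL = 45.30° ✓; |QL| = 12.80 ✓; ∠QLJ = 79.70° ✓; |LJ| = 17.50 ✓; ∠LJG = 57.90° ✓; |JG| = 29.50 ✓; ∠JGP = 111.5° ✓; |GP| = 18.90 ✓; ∠GPE = 136.7° ✓; |PE| = 16.80 ✗.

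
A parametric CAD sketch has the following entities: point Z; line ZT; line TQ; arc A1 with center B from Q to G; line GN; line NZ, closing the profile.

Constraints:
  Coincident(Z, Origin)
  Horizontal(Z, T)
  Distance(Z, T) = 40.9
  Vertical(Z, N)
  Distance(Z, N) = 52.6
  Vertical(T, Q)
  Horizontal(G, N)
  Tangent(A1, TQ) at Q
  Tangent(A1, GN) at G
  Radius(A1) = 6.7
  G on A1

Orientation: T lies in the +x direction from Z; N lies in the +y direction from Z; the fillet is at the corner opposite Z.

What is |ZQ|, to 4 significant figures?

61.48

The virtual corner opposite Z is at (40.90, 52.60). A1 meets TQ tangentially, so BQ is at right angles to TQ and tangency of A1 to GN means the radius BG is perpendicular to GN, with radius 6.7, so the center B sits 6.7 in from both sides at B = (34.20, 45.90). That places the tangent points at Q = (40.90, 45.90) on TQ and G = (34.20, 52.60) on GN. Then |ZQ| = |Q − Z| = 61.48.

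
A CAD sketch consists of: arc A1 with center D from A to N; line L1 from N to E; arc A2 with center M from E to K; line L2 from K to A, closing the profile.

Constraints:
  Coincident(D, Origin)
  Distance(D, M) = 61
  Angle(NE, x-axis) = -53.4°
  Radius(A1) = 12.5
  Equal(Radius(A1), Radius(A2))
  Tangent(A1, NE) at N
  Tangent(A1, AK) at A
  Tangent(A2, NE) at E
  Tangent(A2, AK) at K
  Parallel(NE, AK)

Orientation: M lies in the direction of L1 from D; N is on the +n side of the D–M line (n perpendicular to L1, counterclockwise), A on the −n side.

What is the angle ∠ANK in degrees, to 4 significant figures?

67.71°

Tangency of A1 to both parallel lines with radius 12.5 puts N and A at D ± 12.5·n: N = (10.04, 7.453), A = (-10.04, -7.453). Equal radii place E and K the same way about M: E = M + 12.5·n = (46.40, -41.52), K = M − 12.5·n = (26.33, -56.42). Then cos ∠ANK = NA·NK / (|NA||NK|), giving 67.71°.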